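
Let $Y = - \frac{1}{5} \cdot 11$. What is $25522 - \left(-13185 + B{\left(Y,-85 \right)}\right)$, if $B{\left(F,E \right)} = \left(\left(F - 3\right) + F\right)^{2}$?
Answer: $\frac{966306}{25} \approx 38652.0$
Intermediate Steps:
$Y = - \frac{11}{5}$ ($Y = \left(-1\right) \frac{1}{5} \cdot 11 = \left(- \frac{1}{5}\right) 11 = - \frac{11}{5} \approx -2.2$)
$B{\left(F,E \right)} = \left(-3 + 2 F\right)^{2}$ ($B{\left(F,E \right)} = \left(\left(-3 + F\right) + F\right)^{2} = \left(-3 + 2 F\right)^{2}$)
$25522 - \left(-13185 + B{\left(Y,-85 \right)}\right) = 25522 + \left(13185 - \left(-3 + 2 \left(- \frac{11}{5}\right)\right)^{2}\right) = 25522 + \left(13185 - \left(-3 - \frac{22}{5}\right)^{2}\right) = 25522 + \left(13185 - \left(- \frac{37}{5}\right)^{2}\right) = 25522 + \left(13185 - \frac{1369}{25}\right) = 25522 + \frac{328256}{25} = \frac{966306}{25}$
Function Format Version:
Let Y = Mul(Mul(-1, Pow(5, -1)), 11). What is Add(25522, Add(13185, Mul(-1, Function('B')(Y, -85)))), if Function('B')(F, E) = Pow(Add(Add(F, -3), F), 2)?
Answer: Rational(966306, 25) ≈ 38652.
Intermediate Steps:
Y = Rational(-11, 5) (Y = Mul(Mul(-1, Rational(1, 5)), 11) = Mul(Rational(-1, 5), 11) = Rational(-11, 5) ≈ -2.2000)
Function('B')(F, E) = Pow(Add(-3, Mul(2, F)), 2) (Function('B')(F, E) = Pow(Add(Add(-3, F), F), 2) = Pow(Add(-3, Mul(2, F)), 2))
Add(25522, Add(13185, Mul(-1, Function('B')(Y, -85)))) = Add(25522, Add(13185, Mul(-1, Pow(Add(-3, Mul(2, Rational(-11, 5))), 2)))) = Add(25522, Add(13185, Mul(-1, Pow(Add(-3, Rational(-22, 5)), 2)))) = Add(25522, Add(13185, Mul(-1, Pow(Rational(-37, 5), 2)))) = Add(25522, Add(13185, Mul(-1, Rational(1369, 25)))) = Add(25522, Add(13185, Rational(-1369, 25))) = Add(25522, Rational(328256, 25)) = Rational(966306, 25)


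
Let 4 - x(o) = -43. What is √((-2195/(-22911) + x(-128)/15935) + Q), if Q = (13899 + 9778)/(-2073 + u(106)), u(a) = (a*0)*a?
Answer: 3*I*√8896502271820991491055/84091656145 ≈ 3.3649*I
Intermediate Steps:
x(o) = 47 (x(o) = 4 - 1*(-43) = 4 + 43 = 47)
u(a) = 0 (u(a) = 0*a = 0)
Q = -23677/2073 (Q = (13899 + 9778)/(-2073 + 0) = 23677/(-2073) = 23677*(-1/2073) = -23677/2073 ≈ -11.422)
√((-2195/(-22911) + x(-128)/15935) + Q) = √((-2195/(-22911) + 47/15935) - 23677/2073) = √((-2195*(-1/22911) + 47*(1/15935)) - 23677/2073) = √((2195/22911 + 47/15935) - 23677/2073) = √(36054142/365086785 - 23677/2073) = √(-952157730231/84091656145) = 3*I*√8896502271820991491055/84091656145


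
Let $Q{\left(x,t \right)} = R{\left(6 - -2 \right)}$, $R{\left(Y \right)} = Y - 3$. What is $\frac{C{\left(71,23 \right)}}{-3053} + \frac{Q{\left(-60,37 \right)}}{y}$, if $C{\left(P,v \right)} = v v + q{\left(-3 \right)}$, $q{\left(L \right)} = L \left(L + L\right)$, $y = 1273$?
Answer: $- \frac{681066}{3886469} \approx -0.17524$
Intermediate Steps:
$R{\left(Y \right)} = -3 + Y$
$Q{\left(x,t \right)} = 5$ ($Q{\left(x,t \right)} = -3 + \left(6 - -2\right) = -3 + \left(6 + 2\right) = -3 + 8 = 5$)
$q{\left(L \right)} = 2 L^{2}$ ($q{\left(L \right)} = L 2 L = 2 L^{2}$)
$C{\left(P,v \right)} = 18 + v^{2}$ ($C{\left(P,v \right)} = v v + 2 \left(-3\right)^{2} = v^{2} + 2 \cdot 9 = v^{2} + 18 = 18 + v^{2}$)
$\frac{C{\left(71,23 \right)}}{-3053} + \frac{Q{\left(-60,37 \right)}}{y} = \frac{18 + 23^{2}}{-3053} + \frac{5}{1273} = \left(18 + 529\right) \left(- \frac{1}{3053}\right) + 5 \cdot \frac{1}{1273} = 547 \left(- \frac{1}{3053}\right) + \frac{5}{1273} = - \frac{547}{3053} + \frac{5}{1273} = - \frac{681066}{3886469}$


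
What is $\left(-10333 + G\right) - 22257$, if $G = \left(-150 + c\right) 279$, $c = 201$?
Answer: $-18361$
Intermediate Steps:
$G = 14229$ ($G = \left(-150 + 201\right) 279 = 51 \cdot 279 = 14229$)
$\left(-10333 + G\right) - 22257 = \left(-10333 + 14229\right) - 22257 = 3896 - 22257 = -18361$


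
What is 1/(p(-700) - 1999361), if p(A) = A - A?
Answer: -1/1999361 ≈ -5.0016e-7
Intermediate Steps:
p(A) = 0
1/(p(-700) - 1999361) = 1/(0 - 1999361) = 1/(-1999361) = -1/1999361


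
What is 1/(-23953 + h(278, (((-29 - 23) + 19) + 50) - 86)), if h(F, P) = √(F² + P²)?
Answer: -23953/573664164 - √82045/573664164 ≈ -4.2254e-5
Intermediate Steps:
1/(-23953 + h(278, (((-29 - 23) + 19) + 50) - 86)) = 1/(-23953 + √(278² + ((((-29 - 23) + 19) + 50) - 86)²)) = 1/(-23953 + √(77284 + (((-52 + 19) + 50) - 86)²)) = 1/(-23953 + √(77284 + ((-33 + 50) - 86)²)) = 1/(-23953 + √(77284 + (17 - 86)²)) = 1/(-23953 + √(77284 + (-69)²)) = 1/(-23953 + √(77284 + 4761)) = 1/(-23953 + √82045)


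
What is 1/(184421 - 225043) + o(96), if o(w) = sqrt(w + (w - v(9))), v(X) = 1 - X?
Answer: -1/40622 + 10*sqrt(2) ≈ 14.142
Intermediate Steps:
o(w) = sqrt(8 + 2*w) (o(w) = sqrt(w + (w - (1 - 1*9))) = sqrt(w + (w - (1 - 9))) = sqrt(w + (w - 1*(-8))) = sqrt(w + (w + 8)) = sqrt(w + (8 + w)) = sqrt(8 + 2*w))
1/(184421 - 225043) + o(96) = 1/(184421 - 225043) + sqrt(8 + 2*96) = 1/(-40622) + sqrt(8 + 192) = -1/40622 + sqrt(200) = -1/40622 + 10*sqrt(2)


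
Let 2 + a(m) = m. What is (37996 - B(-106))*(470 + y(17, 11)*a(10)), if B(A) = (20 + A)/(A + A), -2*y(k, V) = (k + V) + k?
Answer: 583992285/53 ≈ 1.1019e+7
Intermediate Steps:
y(k, V) = -k - V/2 (y(k, V) = -((k + V) + k)/2 = -((V + k) + k)/2 = -(V + 2*k)/2 = -k - V/2)
B(A) = (20 + A)/(2*A) (B(A) = (20 + A)/((2*A)) = (20 + A)*(1/(2*A)) = (20 + A)/(2*A))
a(m) = -2 + m
(37996 - B(-106))*(470 + y(17, 11)*a(10)) = (37996 - (20 - 106)/(2*(-106)))*(470 + (-1*17 - ½*11)*(-2 + 10)) = (37996 - (-1)*(-86)/(2*106))*(470 + (-17 - 11/2)*8) = (37996 - 1*43/106)*(470 - 45/2*8) = (37996 - 43/106)*(470 - 180) = (4027533/106)*290 = 583992285/53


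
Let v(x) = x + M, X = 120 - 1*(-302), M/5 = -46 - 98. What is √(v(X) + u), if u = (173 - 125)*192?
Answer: 7*√182 ≈ 94.435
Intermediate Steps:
u = 9216 (u = 48*192 = 9216)
M = -720 (M = 5*(-46 - 98) = 5*(-144) = -720)
X = 422 (X = 120 + 302 = 422)
v(x) = -720 + x (v(x) = x - 720 = -720 + x)
√(v(X) + u) = √((-720 + 422) + 9216) = √(-298 + 9216) = √8918 = 7*√182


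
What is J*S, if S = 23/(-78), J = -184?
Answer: 2116/39 ≈ 54.256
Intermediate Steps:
S = -23/78 (S = 23*(-1/78) = -23/78 ≈ -0.29487)
J*S = -184*(-23/78) = 2116/39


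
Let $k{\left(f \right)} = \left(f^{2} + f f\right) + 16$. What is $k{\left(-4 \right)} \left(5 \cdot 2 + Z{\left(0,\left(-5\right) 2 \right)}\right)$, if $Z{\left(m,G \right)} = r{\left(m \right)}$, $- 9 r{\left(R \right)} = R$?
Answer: $480$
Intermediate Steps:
$r{\left(R \right)} = - \frac{R}{9}$
$k{\left(f \right)} = 16 + 2 f^{2}$ ($k{\left(f \right)} = \left(f^{2} + f^{2}\right) + 16 = 2 f^{2} + 16 = 16 + 2 f^{2}$)
$Z{\left(m,G \right)} = - \frac{m}{9}$
$k{\left(-4 \right)} \left(5 \cdot 2 + Z{\left(0,\left(-5\right) 2 \right)}\right) = \left(16 + 2 \left(-4\right)^{2}\right) \left(5 \cdot 2 - 0\right) = \left(16 + 2 \cdot 16\right) \left(10 + 0\right) = \left(16 + 32\right) 10 = 48 \cdot 10 = 480$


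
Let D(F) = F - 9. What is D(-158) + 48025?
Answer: 47858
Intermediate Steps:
D(F) = -9 + F
D(-158) + 48025 = (-9 - 158) + 48025 = -167 + 48025 = 47858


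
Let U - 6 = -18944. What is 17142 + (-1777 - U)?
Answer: 34303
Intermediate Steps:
U = -18938 (U = 6 - 18944 = -18938)
17142 + (-1777 - U) = 17142 + (-1777 - 1*(-18938)) = 17142 + (-1777 + 18938) = 17142 + 17161 = 34303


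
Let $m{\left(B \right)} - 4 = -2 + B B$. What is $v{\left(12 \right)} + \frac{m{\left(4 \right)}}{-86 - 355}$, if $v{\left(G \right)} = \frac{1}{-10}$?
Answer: $- \frac{69}{490} \approx -0.14082$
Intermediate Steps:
$m{\left(B \right)} = 2 + B^{2}$ ($m{\left(B \right)} = 4 + \left(-2 + B B\right) = 4 + \left(-2 + B^{2}\right) = 2 + B^{2}$)
$v{\left(G \right)} = - \frac{1}{10}$
$v{\left(12 \right)} + \frac{m{\left(4 \right)}}{-86 - 355} = - \frac{1}{10} + \frac{2 + 4^{2}}{-86 - 355} = - \frac{1}{10} + \frac{2 + 16}{-441} = - \frac{1}{10} + 18 \left(- \frac{1}{441}\right) = - \frac{1}{10} - \frac{2}{49} = - \frac{69}{490}$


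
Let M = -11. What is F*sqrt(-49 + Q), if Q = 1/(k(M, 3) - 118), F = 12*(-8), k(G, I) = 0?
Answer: -48*I*sqrt(682394)/59 ≈ -672.06*I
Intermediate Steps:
F = -96
Q = -1/118 (Q = 1/(0 - 118) = 1/(-118) = -1/118 ≈ -0.0084746)
F*sqrt(-49 + Q) = -96*sqrt(-49 - 1/118) = -48*I*sqrt(682394)/59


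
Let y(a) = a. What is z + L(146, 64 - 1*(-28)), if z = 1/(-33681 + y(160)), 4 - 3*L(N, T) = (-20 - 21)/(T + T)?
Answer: 8681755/6167864 ≈ 1.4076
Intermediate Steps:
L(N, T) = 4/3 + 41/(6*T) (L(N, T) = 4/3 - (-20 - 21)/(3*(T + T)) = 4/3 - (-41)/(3*(2*T)) = 4/3 - (-41)*1/(2*T)/3 = 4/3 - (-41)/(6*T) = 4/3 + 41/(6*T))
z = -1/33521 (z = 1/(-33681 + 160) = 1/(-33521) = -1/33521 ≈ -2.9832e-5)
z + L(146, 64 - 1*(-28)) = -1/33521 + (41 + 8*(64 - 1*(-28)))/(6*(64 - 1*(-28))) = -1/33521 + (41 + 8*(64 + 28))/(6*(64 + 28)) = -1/33521 + (⅙)*(41 + 8*92)/92 = -1/33521 + (⅙)*(1/92)*(41 + 736) = -1/33521 + (⅙)*(1/92)*777 = -1/33521 + 259/184 = 8681755/6167864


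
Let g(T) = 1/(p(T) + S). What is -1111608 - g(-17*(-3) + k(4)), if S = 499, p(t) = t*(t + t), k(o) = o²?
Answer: -10534709017/9477 ≈ -1.1116e+6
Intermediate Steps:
p(t) = 2*t² (p(t) = t*(2*t) = 2*t²)
g(T) = 1/(499 + 2*T²) (g(T) = 1/(2*T² + 499) = 1/(499 + 2*T²))
-1111608 - g(-17*(-3) + k(4)) = -1111608 - 1/(499 + 2*(-17*(-3) + 4²)²) = -1111608 - 1/(499 + 2*(51 + 16)²) = -1111608 - 1/(499 + 2*67²) = -1111608 - 1/(499 + 2*4489) = -1111608 - 1/(499 + 8978) = -1111608 - 1/9477 = -10534709017/9477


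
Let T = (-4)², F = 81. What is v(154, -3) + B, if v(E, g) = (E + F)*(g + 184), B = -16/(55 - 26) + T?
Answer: 1233963/29 ≈ 42550.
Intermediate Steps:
T = 16
B = 448/29 (B = -16/(55 - 26) + 16 = -16/29 + 16 = 448/29 ≈ 15.448)
v(E, g) = (81 + E)*(184 + g) (v(E, g) = (E + 81)*(g + 184) = (81 + E)*(184 + g))
v(154, -3) + B = (14904 + 81*(-3) + 184*154 + 154*(-3)) + 448/29 = (14904 - 243 + 28336 - 462) + 448/29 = 42535 + 448/29 = 1233963/29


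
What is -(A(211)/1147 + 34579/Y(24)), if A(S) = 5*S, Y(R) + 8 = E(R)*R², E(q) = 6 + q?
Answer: -57884073/19810984 ≈ -2.9218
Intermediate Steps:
Y(R) = -8 + R²*(6 + R) (Y(R) = -8 + (6 + R)*R² = -8 + R²*(6 + R))
-(A(211)/1147 + 34579/Y(24)) = -((5*211)/1147 + 34579/(-8 + 24²*(6 + 24))) = -(1055*(1/1147) + 34579/(-8 + 576*30)) = -(1055/1147 + 34579/(-8 + 17280)) = -(1055/1147 + 34579/17272) = -1*57884073/19810984 = -57884073/19810984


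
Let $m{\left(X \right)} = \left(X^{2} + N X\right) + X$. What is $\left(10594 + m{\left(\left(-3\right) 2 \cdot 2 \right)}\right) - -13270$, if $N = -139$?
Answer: $25664$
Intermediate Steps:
$m{\left(X \right)} = X^{2} - 138 X$ ($m{\left(X \right)} = \left(X^{2} - 139 X\right) + X = X^{2} - 138 X$)
$\left(10594 + m{\left(\left(-3\right) 2 \cdot 2 \right)}\right) - -13270 = \left(10594 + \left(-3\right) 2 \cdot 2 \left(-138 + \left(-3\right) 2 \cdot 2\right)\right) - -13270 = \left(10594 + \left(-6\right) 2 \left(-138 - 12\right)\right) + 13270 = \left(10594 - 12 \left(-138 - 12\right)\right) + 13270 = \left(10594 - -1800\right) + 13270 = \left(10594 + 1800\right) + 13270 = 12394 + 13270 = 25664$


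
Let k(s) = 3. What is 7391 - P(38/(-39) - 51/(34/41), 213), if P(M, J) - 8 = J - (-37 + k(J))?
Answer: 7136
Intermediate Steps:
P(M, J) = 42 + J (P(M, J) = 8 + (J - (-37 + 3)) = 8 + (J - 1*(-34)) = 8 + (J + 34) = 8 + (34 + J) = 42 + J)
7391 - P(38/(-39) - 51/(34/41), 213) = 7391 - (42 + 213) = 7391 - 1*255 = 7391 - 255 = 7136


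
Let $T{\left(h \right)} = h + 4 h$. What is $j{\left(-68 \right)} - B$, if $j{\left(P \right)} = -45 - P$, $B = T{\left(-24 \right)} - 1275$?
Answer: $1418$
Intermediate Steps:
$T{\left(h \right)} = 5 h$
$B = -1395$ ($B = 5 \left(-24\right) - 1275 = -120 - 1275 = -1395$)
$j{\left(-68 \right)} - B = \left(-45 - -68\right) - -1395 = \left(-45 + 68\right) + 1395 = 23 + 1395 = 1418$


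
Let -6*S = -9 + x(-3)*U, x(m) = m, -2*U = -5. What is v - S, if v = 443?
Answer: 1761/4 ≈ 440.25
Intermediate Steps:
U = 5/2 (U = -1/2*(-5) = 5/2 ≈ 2.5000)
S = 11/4 (S = -(-9 - 3*5/2)/6 = -(-9 - 15/2)/6 = -1/6*(-33/2) = 11/4 ≈ 2.7500)
v - S = 443 - 1*11/4 = 443 - 11/4 = 1761/4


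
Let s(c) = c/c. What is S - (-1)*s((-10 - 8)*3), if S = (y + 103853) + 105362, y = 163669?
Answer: 372885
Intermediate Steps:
s(c) = 1
S = 372884 (S = (163669 + 103853) + 105362 = 267522 + 105362 = 372884)
S - (-1)*s((-10 - 8)*3) = 372884 - (-1) = 372884 - 1*(-1) = 372884 + 1 = 372885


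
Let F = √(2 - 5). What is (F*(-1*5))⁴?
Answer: 5625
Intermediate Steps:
F = I*√3 (F = √(-3) = I*√3 ≈ 1.732*I)
(F*(-1*5))⁴ = ((I*√3)*(-1*5))⁴ = ((I*√3)*(-5))⁴ = (-5*I*√3)⁴ = 5625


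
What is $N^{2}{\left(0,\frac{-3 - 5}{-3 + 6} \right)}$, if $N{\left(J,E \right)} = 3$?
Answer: $9$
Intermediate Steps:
$N^{2}{\left(0,\frac{-3 - 5}{-3 + 6} \right)} = 3^{2} = 9$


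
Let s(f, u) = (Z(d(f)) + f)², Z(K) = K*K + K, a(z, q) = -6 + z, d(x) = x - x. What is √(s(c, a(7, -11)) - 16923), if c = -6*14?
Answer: I*√9867 ≈ 99.333*I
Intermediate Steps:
d(x) = 0
Z(K) = K + K² (Z(K) = K² + K = K + K²)
c = -84
s(f, u) = f² (s(f, u) = (0*(1 + 0) + f)² = (0*1 + f)² = (0 + f)² = f²)
√(s(c, a(7, -11)) - 16923) = √((-84)² - 16923) = √(7056 - 16923) = √(-9867) = I*√9867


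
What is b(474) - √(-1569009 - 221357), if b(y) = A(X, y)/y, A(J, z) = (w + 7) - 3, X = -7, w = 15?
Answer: 19/474 - I*√1790366 ≈ 0.040084 - 1338.0*I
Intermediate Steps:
A(J, z) = 19 (A(J, z) = (15 + 7) - 3 = 22 - 3 = 19)
b(y) = 19/y
b(474) - √(-1569009 - 221357) = 19/474 - √(-1569009 - 221357) = 19*(1/474) - √(-1790366) = 19/474 - I*√1790366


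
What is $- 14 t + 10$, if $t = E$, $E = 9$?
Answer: $-116$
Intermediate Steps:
$t = 9$
$- 14 t + 10 = \left(-14\right) 9 + 10 = -126 + 10 = -116$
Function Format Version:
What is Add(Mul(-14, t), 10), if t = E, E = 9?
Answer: -116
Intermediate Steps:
t = 9
Add(Mul(-14, t), 10) = Add(Mul(-14, 9), 10) = Add(-126, 10) = -116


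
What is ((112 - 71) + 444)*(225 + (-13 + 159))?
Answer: 179935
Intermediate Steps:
((112 - 71) + 444)*(225 + (-13 + 159)) = (41 + 444)*(225 + 146) = 485*371 = 179935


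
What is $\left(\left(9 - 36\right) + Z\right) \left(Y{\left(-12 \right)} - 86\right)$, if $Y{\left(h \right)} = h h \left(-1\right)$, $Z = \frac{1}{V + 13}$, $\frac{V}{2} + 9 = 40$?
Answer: $\frac{93104}{15} \approx 6206.9$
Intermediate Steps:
$V = 62$ ($V = -18 + 2 \cdot 40 = -18 + 80 = 62$)
$Z = \frac{1}{75}$ ($Z = \frac{1}{62 + 13} = \frac{1}{75} \approx 0.013333$)
$Y{\left(h \right)} = - h^{2}$ ($Y{\left(h \right)} = h^{2} \left(-1\right) = - h^{2}$)
$\left(\left(9 - 36\right) + Z\right) \left(Y{\left(-12 \right)} - 86\right) = \left(\left(9 - 36\right) + \frac{1}{75}\right) \left(- \left(-12\right)^{2} - 86\right) = \left(-27 + \frac{1}{75}\right) \left(\left(-1\right) 144 - 86\right) = - \frac{2024 \left(-144 - 86\right)}{75} = \left(- \frac{2024}{75}\right) \left(-230\right) = \frac{93104}{15}$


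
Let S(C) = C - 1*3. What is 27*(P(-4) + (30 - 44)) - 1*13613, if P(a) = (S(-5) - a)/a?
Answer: -13964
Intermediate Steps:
S(C) = -3 + C (S(C) = C - 3 = -3 + C)
P(a) = (-8 - a)/a (P(a) = ((-3 - 5) - a)/a = (-8 - a)/a)
27*(P(-4) + (30 - 44)) - 1*13613 = 27*((-8 - 1*(-4))/(-4) + (30 - 44)) - 1*13613 = 27*(-(-8 + 4)/4 - 14) - 13613 = 27*(-¼*(-4) - 14) - 13613 = 27*(1 - 14) - 13613 = 27*(-13) - 13613 = -351 - 13613 = -13964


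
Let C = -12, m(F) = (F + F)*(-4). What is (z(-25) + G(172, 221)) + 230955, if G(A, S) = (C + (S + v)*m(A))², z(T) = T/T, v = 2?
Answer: 94163290556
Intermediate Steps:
m(F) = -8*F (m(F) = (2*F)*(-4) = -8*F)
z(T) = 1
G(A, S) = (-12 - 8*A*(2 + S))² (G(A, S) = (-12 + (S + 2)*(-8*A))² = (-12 + (2 + S)*(-8*A))² = (-12 - 8*A*(2 + S))²)
(z(-25) + G(172, 221)) + 230955 = (1 + 16*(3 + 4*172 + 2*172*221)²) + 230955 = (1 + 16*(3 + 688 + 76024)²) + 230955 = (1 + 16*76715²) + 230955 = (1 + 16*5885191225) + 230955 = (1 + 94163059600) + 230955 = 94163059601 + 230955 = 94163290556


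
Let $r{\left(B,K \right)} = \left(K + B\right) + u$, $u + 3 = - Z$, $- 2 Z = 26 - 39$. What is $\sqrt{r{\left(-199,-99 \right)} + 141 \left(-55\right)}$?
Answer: $\frac{5 i \sqrt{1290}}{2} \approx 89.791 i$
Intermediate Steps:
$Z = \frac{13}{2}$ ($Z = - \frac{26 - 39}{2} = \left(- \frac{1}{2}\right) \left(-13\right) = \frac{13}{2} \approx 6.5$)
$u = - \frac{19}{2}$ ($u = -3 - \frac{13}{2} = - \frac{19}{2} \approx -9.5$)
$r{\left(B,K \right)} = - \frac{19}{2} + B + K$ ($r{\left(B,K \right)} = \left(K + B\right) - \frac{19}{2} = \left(B + K\right) - \frac{19}{2} = - \frac{19}{2} + B + K$)
$\sqrt{r{\left(-199,-99 \right)} + 141 \left(-55\right)} = \sqrt{\left(- \frac{19}{2} - 199 - 99\right) + 141 \left(-55\right)} = \sqrt{- \frac{615}{2} - 7755} = \sqrt{- \frac{16125}{2}} = \frac{5 i \sqrt{1290}}{2}$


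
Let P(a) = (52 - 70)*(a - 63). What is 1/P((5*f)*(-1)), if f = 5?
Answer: 1/1584 ≈ 0.00063131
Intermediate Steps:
P(a) = 1134 - 18*a (P(a) = -18*(-63 + a) = 1134 - 18*a)
1/P((5*f)*(-1)) = 1/(1134 - 18*5*5*(-1)) = 1/(1134 - 450*(-1)) = 1/(1134 - 18*(-25)) = 1/(1134 + 450) = 1/1584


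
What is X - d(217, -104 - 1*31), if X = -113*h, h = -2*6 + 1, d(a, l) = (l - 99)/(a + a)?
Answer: 269848/217 ≈ 1243.5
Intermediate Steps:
d(a, l) = (-99 + l)/(2*a) (d(a, l) = (-99 + l)/((2*a)) = (-99 + l)*(1/(2*a)) = (-99 + l)/(2*a))
h = -11 (h = -12 + 1 = -11)
X = 1243 (X = -113*(-11) = 1243)
X - d(217, -104 - 1*31) = 1243 - (-99 + (-104 - 1*31))/(2*217) = 1243 - (-99 + (-104 - 31))/(2*217) = 1243 - (-99 - 135)/(2*217) = 1243 - (-234)/(2*217) = 1243 - 1*(-117/217) = 1243 + 117/217 = 269848/217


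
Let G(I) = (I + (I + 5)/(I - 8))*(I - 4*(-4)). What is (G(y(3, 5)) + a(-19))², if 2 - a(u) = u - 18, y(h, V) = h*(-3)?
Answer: 144400/289 ≈ 499.65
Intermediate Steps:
y(h, V) = -3*h
a(u) = 20 - u (a(u) = 2 - (u - 18) = 2 - (-18 + u) = 2 + (18 - u) = 20 - u)
G(I) = (16 + I)*(I + (5 + I)/(-8 + I)) (G(I) = (I + (5 + I)/(-8 + I))*(I + 16) = (I + (5 + I)/(-8 + I))*(16 + I) = (16 + I)*(I + (5 + I)/(-8 + I)))
(G(y(3, 5)) + a(-19))² = ((80 + (-3*3)³ - (-321)*3 + 9*(-3*3)²)/(-8 - 3*3) + (20 - 1*(-19)))² = ((80 + (-9)³ - 107*(-9) + 9*(-9)²)/(-8 - 9) + (20 + 19))² = ((80 - 729 + 963 + 9*81)/(-17) + 39)² = (-(80 - 729 + 963 + 729)/17 + 39)² = (-1/17*1043 + 39)² = (-1043/17 + 39)² = (-380/17)² = 144400/289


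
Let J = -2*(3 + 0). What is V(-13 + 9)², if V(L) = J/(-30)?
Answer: 1/25 ≈ 0.040000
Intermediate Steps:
J = -6 (J = -2*3 = -6)
V(L) = ⅕ (V(L) = -6/(-30) = -6*(-1/30) = ⅕)
V(-13 + 9)² = (⅕)² = 1/25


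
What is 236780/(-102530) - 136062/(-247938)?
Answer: -745938713/423684719 ≈ -1.7606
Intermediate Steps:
236780/(-102530) - 136062/(-247938) = 236780*(-1/102530) - 136062*(-1/247938) = -23678/10253 + 22677/41323 = -745938713/423684719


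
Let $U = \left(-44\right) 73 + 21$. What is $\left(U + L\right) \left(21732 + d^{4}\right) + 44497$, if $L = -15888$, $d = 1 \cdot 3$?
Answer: $-416125730$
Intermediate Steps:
$d = 3$
$U = -3191$ ($U = -3212 + 21 = -3191$)
$\left(U + L\right) \left(21732 + d^{4}\right) + 44497 = \left(-3191 - 15888\right) \left(21732 + 3^{4}\right) + 44497 = - 19079 \left(21732 + 81\right) + 44497 = \left(-19079\right) 21813 + 44497 = -416170227 + 44497 = -416125730$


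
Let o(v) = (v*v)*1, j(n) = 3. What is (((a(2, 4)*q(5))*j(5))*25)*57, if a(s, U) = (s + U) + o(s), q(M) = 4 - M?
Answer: -42750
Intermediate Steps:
o(v) = v² (o(v) = v²*1 = v²)
a(s, U) = U + s + s² (a(s, U) = (s + U) + s² = (U + s) + s² = U + s + s²)
(((a(2, 4)*q(5))*j(5))*25)*57 = ((((4 + 2 + 2²)*(4 - 1*5))*3)*25)*57 = ((((4 + 2 + 4)*(4 - 5))*3)*25)*57 = (((10*(-1))*3)*25)*57 = (-10*3*25)*57 = -30*25*57 = -750*57 = -42750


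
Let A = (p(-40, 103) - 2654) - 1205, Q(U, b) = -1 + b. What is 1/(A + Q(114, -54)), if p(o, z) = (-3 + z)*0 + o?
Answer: -1/3954 ≈ -0.00025291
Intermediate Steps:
p(o, z) = o (p(o, z) = 0 + o = o)
A = -3899 (A = (-40 - 2654) - 1205 = -2694 - 1205 = -3899)
1/(A + Q(114, -54)) = 1/(-3899 + (-1 - 54)) = 1/(-3899 - 55) = 1/(-3954) = -1/3954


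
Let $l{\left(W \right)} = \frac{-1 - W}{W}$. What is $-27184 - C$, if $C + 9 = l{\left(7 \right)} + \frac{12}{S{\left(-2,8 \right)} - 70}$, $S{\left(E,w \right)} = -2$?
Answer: $- \frac{1141295}{42} \approx -27174.0$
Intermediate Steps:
$l{\left(W \right)} = \frac{-1 - W}{W}$
$C = - \frac{433}{42}$ ($C = -9 + \left(\frac{-1 - 7}{7} + \frac{12}{-2 - 70}\right) = -9 + \left(\frac{-1 - 7}{7} + \frac{12}{-72}\right) = -9 + \left(\frac{1}{7} \left(-8\right) + 12 \left(- \frac{1}{72}\right)\right) = -9 - \frac{55}{42} = - \frac{433}{42} \approx -10.31$)
$-27184 - C = -27184 - - \frac{433}{42} = -27184 + \frac{433}{42} = - \frac{1141295}{42}$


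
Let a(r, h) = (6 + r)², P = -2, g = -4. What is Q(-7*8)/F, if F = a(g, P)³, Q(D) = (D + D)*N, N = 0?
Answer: 0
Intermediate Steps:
Q(D) = 0 (Q(D) = (D + D)*0 = (2*D)*0 = 0)
F = 64 (F = ((6 - 4)²)³ = (2²)³ = 4³ = 64)
Q(-7*8)/F = 0/64 = 0*(1/64) = 0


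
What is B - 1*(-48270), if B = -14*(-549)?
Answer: 55956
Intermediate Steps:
B = 7686
B - 1*(-48270) = 7686 - 1*(-48270) = 7686 + 48270 = 55956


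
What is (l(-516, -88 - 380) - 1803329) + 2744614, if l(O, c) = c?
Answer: 940817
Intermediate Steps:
(l(-516, -88 - 380) - 1803329) + 2744614 = ((-88 - 380) - 1803329) + 2744614 = (-468 - 1803329) + 2744614 = -1803797 + 2744614 = 940817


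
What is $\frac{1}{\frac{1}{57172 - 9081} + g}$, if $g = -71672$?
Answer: $- \frac{48091}{3446778151} \approx -1.3952 \cdot 10^{-5}$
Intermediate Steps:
$\frac{1}{\frac{1}{57172 - 9081} + g} = \frac{1}{\frac{1}{57172 - 9081} - 71672} = \frac{1}{\frac{1}{48091} - 71672} = \frac{1}{- \frac{3446778151}{48091}} = - \frac{48091}{3446778151}$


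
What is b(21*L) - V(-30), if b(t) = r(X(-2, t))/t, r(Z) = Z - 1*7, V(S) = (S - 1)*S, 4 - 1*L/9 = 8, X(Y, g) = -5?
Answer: -58589/63 ≈ -929.98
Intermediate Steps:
L = -36 (L = 36 - 9*8 = 36 - 72 = -36)
V(S) = S*(-1 + S) (V(S) = (-1 + S)*S = S*(-1 + S))
r(Z) = -7 + Z (r(Z) = Z - 7 = -7 + Z)
b(t) = -12/t (b(t) = (-7 - 5)/t = -12/t)
b(21*L) - V(-30) = -12/(21*(-36)) - (-30)*(-1 - 30) = -12/(-756) - (-30)*(-31) = -12*(-1/756) - 1*930 = 1/63 - 930 = -58589/63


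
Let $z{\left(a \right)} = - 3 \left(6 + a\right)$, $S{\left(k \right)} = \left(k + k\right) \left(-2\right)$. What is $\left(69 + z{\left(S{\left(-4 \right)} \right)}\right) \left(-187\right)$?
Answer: $-561$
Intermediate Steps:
$S{\left(k \right)} = - 4 k$ ($S{\left(k \right)} = 2 k \left(-2\right) = - 4 k$)
$z{\left(a \right)} = -18 - 3 a$
$\left(69 + z{\left(S{\left(-4 \right)} \right)}\right) \left(-187\right) = \left(69 - \left(18 + 3 \left(\left(-4\right) \left(-4\right)\right)\right)\right) \left(-187\right) = \left(69 - 66\right) \left(-187\right) = 3 \left(-187\right) = -561$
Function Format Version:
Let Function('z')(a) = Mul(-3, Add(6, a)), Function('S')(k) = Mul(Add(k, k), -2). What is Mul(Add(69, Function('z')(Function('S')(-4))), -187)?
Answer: -561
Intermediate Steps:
Function('S')(k) = Mul(-4, k) (Function('S')(k) = Mul(Mul(2, k), -2) = Mul(-4, k))
Function('z')(a) = Add(-18, Mul(-3, a))
Mul(Add(69, Function('z')(Function('S')(-4))), -187) = Mul(Add(69, Add(-18, Mul(-3, Mul(-4, -4)))), -187) = Mul(Add(69, Add(-18, Mul(-3, 16))), -187) = Mul(Add(69, Add(-18, -48)), -187) = Mul(Add(69, -66), -187) = Mul(3, -187) = -561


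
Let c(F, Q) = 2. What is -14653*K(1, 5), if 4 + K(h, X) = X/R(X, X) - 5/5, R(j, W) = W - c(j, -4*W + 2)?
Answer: 146530/3 ≈ 48843.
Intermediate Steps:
R(j, W) = -2 + W (R(j, W) = W - 1*2 = W - 2 = -2 + W)
K(h, X) = -5 + X/(-2 + X) (K(h, X) = -4 + (X/(-2 + X) - 5/5) = -4 + (X/(-2 + X) - 5*⅕) = -4 + (X/(-2 + X) - 1) = -4 + (-1 + X/(-2 + X)) = -5 + X/(-2 + X))
-14653*K(1, 5) = -29306*(5 - 2*5)/(-2 + 5) = -29306*(5 - 10)/3 = -29306*(-5)/3 = -14653*(-10/3) = 146530/3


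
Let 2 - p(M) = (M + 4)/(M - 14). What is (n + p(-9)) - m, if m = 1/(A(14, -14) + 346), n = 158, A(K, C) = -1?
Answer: 55124/345 ≈ 159.78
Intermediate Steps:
p(M) = 2 - (4 + M)/(-14 + M) (p(M) = 2 - (M + 4)/(M - 14) = 2 - (4 + M)/(-14 + M))
m = 1/345 (m = 1/(-1 + 346) = 1/345 ≈ 0.0028986)
(n + p(-9)) - m = (158 + (-32 - 9)/(-14 - 9)) - 1*1/345 = (158 - 41/(-23)) - 1/345 = (158 - 1/23*(-41)) - 1/345 = (158 + 41/23) - 1/345 = 3675/23 - 1/345 = 55124/345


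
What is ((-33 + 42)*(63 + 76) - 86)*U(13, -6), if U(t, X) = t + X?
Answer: 8155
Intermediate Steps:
U(t, X) = X + t
((-33 + 42)*(63 + 76) - 86)*U(13, -6) = ((-33 + 42)*(63 + 76) - 86)*(-6 + 13) = (9*139 - 86)*7 = (1251 - 86)*7 = 1165*7 = 8155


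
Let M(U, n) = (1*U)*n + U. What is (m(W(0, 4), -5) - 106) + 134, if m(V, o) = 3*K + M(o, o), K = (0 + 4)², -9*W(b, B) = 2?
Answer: 96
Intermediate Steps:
W(b, B) = -2/9 (W(b, B) = -⅑*2 = -2/9)
K = 16 (K = 4² = 16)
M(U, n) = U + U*n (M(U, n) = U*n + U = U + U*n)
m(V, o) = 48 + o*(1 + o) (m(V, o) = 3*16 + o*(1 + o) = 48 + o*(1 + o))
(m(W(0, 4), -5) - 106) + 134 = ((48 - 5*(1 - 5)) - 106) + 134 = ((48 - 5*(-4)) - 106) + 134 = ((48 + 20) - 106) + 134 = (68 - 106) + 134 = -38 + 134 = 96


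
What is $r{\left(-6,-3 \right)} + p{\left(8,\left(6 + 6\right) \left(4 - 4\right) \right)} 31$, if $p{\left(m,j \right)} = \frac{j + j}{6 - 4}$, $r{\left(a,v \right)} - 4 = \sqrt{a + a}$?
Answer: $4 + 2 i \sqrt{3} \approx 4.0 + 3.4641 i$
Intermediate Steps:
$r{\left(a,v \right)} = 4 + \sqrt{2} \sqrt{a}$ ($r{\left(a,v \right)} = 4 + \sqrt{a + a} = 4 + \sqrt{2 a} = 4 + \sqrt{2} \sqrt{a}$)
$p{\left(m,j \right)} = j$ ($p{\left(m,j \right)} = \frac{2 j}{2} = 2 j \frac{1}{2} = j$)
$r{\left(-6,-3 \right)} + p{\left(8,\left(6 + 6\right) \left(4 - 4\right) \right)} 31 = \left(4 + \sqrt{2} \sqrt{-6}\right) + \left(6 + 6\right) \left(4 - 4\right) 31 = \left(4 + \sqrt{2} i \sqrt{6}\right) + 12 \cdot 0 \cdot 31 = \left(4 + 2 i \sqrt{3}\right) + 0 \cdot 31 = \left(4 + 2 i \sqrt{3}\right) + 0 = 4 + 2 i \sqrt{3}$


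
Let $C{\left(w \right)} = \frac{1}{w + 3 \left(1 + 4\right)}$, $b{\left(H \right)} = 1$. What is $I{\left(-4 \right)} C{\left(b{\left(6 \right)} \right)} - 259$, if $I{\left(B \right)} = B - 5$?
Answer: $- \frac{4153}{16} \approx -259.56$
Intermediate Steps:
$I{\left(B \right)} = -5 + B$ ($I{\left(B \right)} = B - 5 = -5 + B$)
$C{\left(w \right)} = \frac{1}{15 + w}$ ($C{\left(w \right)} = \frac{1}{w + 3 \cdot 5} = \frac{1}{w + 15} = \frac{1}{15 + w}$)
$I{\left(-4 \right)} C{\left(b{\left(6 \right)} \right)} - 259 = \frac{-5 - 4}{15 + 1} - 259 = - \frac{9}{16} - 259 = - \frac{4153}{16}$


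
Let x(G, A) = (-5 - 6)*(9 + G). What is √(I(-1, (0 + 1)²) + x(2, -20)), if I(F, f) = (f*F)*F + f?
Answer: I*√119 ≈ 10.909*I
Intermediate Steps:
I(F, f) = f + f*F² (I(F, f) = (F*f)*F + f = f*F² + f = f + f*F²)
x(G, A) = -99 - 11*G (x(G, A) = -11*(9 + G) = -99 - 11*G)
√(I(-1, (0 + 1)²) + x(2, -20)) = √((0 + 1)²*(1 + (-1)²) + (-99 - 11*2)) = √(1²*(1 + 1) + (-99 - 22)) = √(1*2 - 121) = √(2 - 121) = √(-119) = I*√119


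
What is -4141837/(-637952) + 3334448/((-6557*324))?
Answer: 238285085615/48403878912 ≈ 4.9229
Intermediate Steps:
-4141837/(-637952) + 3334448/((-6557*324)) = -4141837*(-1/637952) + 3334448/(-2124468) = 591691/91136 + 3334448*(-1/2124468) = 591691/91136 - 833612/531117 = 238285085615/48403878912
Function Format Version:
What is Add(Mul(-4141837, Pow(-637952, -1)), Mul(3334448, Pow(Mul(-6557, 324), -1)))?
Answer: Rational(238285085615, 48403878912) ≈ 4.9229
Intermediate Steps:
Add(Mul(-4141837, Pow(-637952, -1)), Mul(3334448, Pow(Mul(-6557, 324), -1))) = Add(Mul(-4141837, Rational(-1, 637952)), Mul(3334448, Pow(-2124468, -1))) = Add(Rational(591691, 91136), Mul(3334448, Rational(-1, 2124468))) = Add(Rational(591691, 91136), Rational(-833612, 531117)) = Rational(238285085615, 48403878912)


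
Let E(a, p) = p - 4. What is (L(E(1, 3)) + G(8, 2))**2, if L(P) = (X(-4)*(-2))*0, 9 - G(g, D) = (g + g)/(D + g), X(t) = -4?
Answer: 1369/25 ≈ 54.760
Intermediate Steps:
G(g, D) = 9 - 2*g/(D + g) (G(g, D) = 9 - (g + g)/(D + g) = 9 - 2*g/(D + g))
E(a, p) = -4 + p
L(P) = 0 (L(P) = -4*(-2)*0 = 8*0 = 0)
(L(E(1, 3)) + G(8, 2))**2 = (0 + (7*8 + 9*2)/(2 + 8))**2 = (0 + (56 + 18)/10)**2 = (0 + (1/10)*74)**2 = (0 + 37/5)**2 = (37/5)**2 = 1369/25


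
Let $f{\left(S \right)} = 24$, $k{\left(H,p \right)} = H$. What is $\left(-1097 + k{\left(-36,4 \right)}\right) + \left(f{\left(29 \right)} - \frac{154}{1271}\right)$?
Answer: $- \frac{1409693}{1271} \approx -1109.1$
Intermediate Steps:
$\left(-1097 + k{\left(-36,4 \right)}\right) + \left(f{\left(29 \right)} - \frac{154}{1271}\right) = \left(-1097 - 36\right) + \left(24 - \frac{154}{1271}\right) = -1133 + \left(24 - 154 \cdot \frac{1}{1271}\right) = -1133 + \left(24 - \frac{154}{1271}\right) = -1133 + \frac{30350}{1271} = - \frac{1409693}{1271}$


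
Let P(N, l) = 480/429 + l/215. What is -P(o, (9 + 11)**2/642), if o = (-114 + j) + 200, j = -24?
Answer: -2214200/1973829 ≈ -1.1218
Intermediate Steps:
o = 62 (o = (-114 - 24) + 200 = -138 + 200 = 62)
P(N, l) = 160/143 + l/215 (P(N, l) = 480*(1/429) + l*(1/215) = 160/143 + l/215)
-P(o, (9 + 11)**2/642) = -(160/143 + ((9 + 11)**2/642)/215) = -(160/143 + (20**2*(1/642))/215) = -(160/143 + (400*(1/642))/215) = -(160/143 + (1/215)*(200/321)) = -(160/143 + 40/13803) = -1*2214200/1973829 = -2214200/1973829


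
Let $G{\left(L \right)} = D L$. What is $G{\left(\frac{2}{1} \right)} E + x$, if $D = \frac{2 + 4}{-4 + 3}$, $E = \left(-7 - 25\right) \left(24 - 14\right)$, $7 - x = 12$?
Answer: $3835$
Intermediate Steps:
$x = -5$ ($x = 7 - 12 = -5$)
$E = -320$ ($E = \left(-32\right) 10 = -320$)
$D = -6$ ($D = \frac{6}{-1} = 6 \left(-1\right) = -6$)
$G{\left(L \right)} = - 6 L$
$G{\left(\frac{2}{1} \right)} E + x = - 6 \cdot \frac{2}{1} \left(-320\right) - 5 = - 6 \cdot 2 \cdot 1 \left(-320\right) - 5 = \left(-6\right) 2 \left(-320\right) - 5 = \left(-12\right) \left(-320\right) - 5 = 3840 - 5 = 3835$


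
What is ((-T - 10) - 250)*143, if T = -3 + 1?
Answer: -36894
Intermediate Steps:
T = -2
((-T - 10) - 250)*143 = ((-1*(-2) - 10) - 250)*143 = ((2 - 10) - 250)*143 = (-8 - 250)*143 = -258*143 = -36894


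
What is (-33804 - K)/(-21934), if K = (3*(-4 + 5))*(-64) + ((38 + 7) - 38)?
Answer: 33619/21934 ≈ 1.5327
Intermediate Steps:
K = -185 (K = (3*1)*(-64) + (45 - 38) = 3*(-64) + 7 = -192 + 7 = -185)
(-33804 - K)/(-21934) = (-33804 - 1*(-185))/(-21934) = (-33804 + 185)*(-1/21934) = -33619*(-1/21934) = 33619/21934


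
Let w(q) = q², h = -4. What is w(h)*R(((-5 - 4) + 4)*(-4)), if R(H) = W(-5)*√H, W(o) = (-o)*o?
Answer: -800*√5 ≈ -1788.9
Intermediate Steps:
W(o) = -o²
R(H) = -25*√H (R(H) = (-1*(-5)²)*√H = (-1*25)*√H = -25*√H)
w(h)*R(((-5 - 4) + 4)*(-4)) = (-4)²*(-25*2*√5) = 16*(-25*2*√5) = 16*(-50*√5) = -800*√5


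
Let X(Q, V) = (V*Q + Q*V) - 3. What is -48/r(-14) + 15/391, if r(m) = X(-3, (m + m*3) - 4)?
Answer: -263/2737 ≈ -0.096091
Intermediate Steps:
X(Q, V) = -3 + 2*Q*V (X(Q, V) = (Q*V + Q*V) - 3 = 2*Q*V - 3 = -3 + 2*Q*V)
r(m) = 21 - 24*m (r(m) = -3 + 2*(-3)*((m + m*3) - 4) = -3 + 2*(-3)*((m + 3*m) - 4) = -3 + 2*(-3)*(4*m - 4) = -3 + 2*(-3)*(-4 + 4*m) = -3 + (24 - 24*m) = 21 - 24*m)
-48/r(-14) + 15/391 = -48/(21 - 24*(-14)) + 15/391 = -48/(21 + 336) + 15*(1/391) = -48/357 + 15/391 = -48*1/357 + 15/391 = -16/119 + 15/391 = -263/2737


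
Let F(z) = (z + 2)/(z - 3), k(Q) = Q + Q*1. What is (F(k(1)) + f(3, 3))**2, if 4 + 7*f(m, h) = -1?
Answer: 1089/49 ≈ 22.224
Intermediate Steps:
f(m, h) = -5/7 (f(m, h) = -4/7 + (1/7)*(-1) = -4/7 - 1/7 = -5/7)
k(Q) = 2*Q (k(Q) = Q + Q = 2*Q)
F(z) = (2 + z)/(-3 + z)
(F(k(1)) + f(3, 3))**2 = ((2 + 2*1)/(-3 + 2*1) - 5/7)**2 = ((2 + 2)/(-3 + 2) - 5/7)**2 = (4/(-1) - 5/7)**2 = (-1*4 - 5/7)**2 = (-4 - 5/7)**2 = (-33/7)**2 = 1089/49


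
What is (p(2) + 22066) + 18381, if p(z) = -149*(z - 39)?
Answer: 45960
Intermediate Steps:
p(z) = 5811 - 149*z (p(z) = -149*(-39 + z) = 5811 - 149*z)
(p(2) + 22066) + 18381 = ((5811 - 149*2) + 22066) + 18381 = ((5811 - 298) + 22066) + 18381 = (5513 + 22066) + 18381 = 27579 + 18381 = 45960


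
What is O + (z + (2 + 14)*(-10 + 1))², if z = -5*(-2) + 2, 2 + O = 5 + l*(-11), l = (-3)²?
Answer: 17328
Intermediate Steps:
l = 9
O = -96 (O = -2 + (5 + 9*(-11)) = -2 + (5 - 99) = -2 - 94 = -96)
z = 12 (z = 10 + 2 = 12)
O + (z + (2 + 14)*(-10 + 1))² = -96 + (12 + (2 + 14)*(-10 + 1))² = -96 + (12 + 16*(-9))² = -96 + (12 - 144)² = -96 + (-132)² = -96 + 17424 = 17328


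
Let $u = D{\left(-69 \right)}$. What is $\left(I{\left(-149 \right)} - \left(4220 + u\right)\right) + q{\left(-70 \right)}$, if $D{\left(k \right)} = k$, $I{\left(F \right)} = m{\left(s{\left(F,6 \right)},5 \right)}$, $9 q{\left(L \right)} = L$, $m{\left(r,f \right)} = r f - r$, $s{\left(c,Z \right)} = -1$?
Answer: $- \frac{37465}{9} \approx -4162.8$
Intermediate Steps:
$m{\left(r,f \right)} = - r + f r$ ($m{\left(r,f \right)} = f r - r = - r + f r$)
$q{\left(L \right)} = \frac{L}{9}$
$I{\left(F \right)} = -4$ ($I{\left(F \right)} = - (-1 + 5) = \left(-1\right) 4 = -4$)
$u = -69$
$\left(I{\left(-149 \right)} - \left(4220 + u\right)\right) + q{\left(-70 \right)} = \left(-4 + \left(\left(1385 - 5605\right) - -69\right)\right) + \frac{1}{9} \left(-70\right) = \left(-4 + \left(-4220 + 69\right)\right) - \frac{70}{9} = \left(-4 - 4151\right) - \frac{70}{9} = -4155 - \frac{70}{9} = - \frac{37465}{9}$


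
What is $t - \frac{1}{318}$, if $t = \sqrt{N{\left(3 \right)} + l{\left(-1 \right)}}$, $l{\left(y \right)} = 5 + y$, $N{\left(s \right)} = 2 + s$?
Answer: $\frac{953}{318} \approx 2.9969$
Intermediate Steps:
$t = 3$ ($t = \sqrt{\left(2 + 3\right) + \left(5 - 1\right)} = \sqrt{5 + 4} = \sqrt{9} = 3$)
$t - \frac{1}{318} = 3 - \frac{1}{318} = \frac{953}{318}$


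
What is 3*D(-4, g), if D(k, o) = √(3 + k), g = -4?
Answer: 3*I ≈ 3.0*I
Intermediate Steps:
3*D(-4, g) = 3*√(3 - 4) = 3*√(-1) = 3*I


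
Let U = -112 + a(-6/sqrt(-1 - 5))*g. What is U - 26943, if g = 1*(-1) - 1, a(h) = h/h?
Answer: -27057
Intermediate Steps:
a(h) = 1
g = -2 (g = -1 - 1 = -2)
U = -114 (U = -112 + 1*(-2) = -112 - 2 = -114)
U - 26943 = -114 - 26943 = -27057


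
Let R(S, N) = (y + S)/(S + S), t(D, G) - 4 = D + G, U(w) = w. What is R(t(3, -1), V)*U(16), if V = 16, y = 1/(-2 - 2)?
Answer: 23/3 ≈ 7.6667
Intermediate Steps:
y = -¼ (y = 1/(-4) = -¼ ≈ -0.25000)
t(D, G) = 4 + D + G (t(D, G) = 4 + (D + G) = 4 + D + G)
R(S, N) = (-¼ + S)/(2*S) (R(S, N) = (-¼ + S)/(S + S) = (-¼ + S)/((2*S)) = (-¼ + S)*(1/(2*S)) = (-¼ + S)/(2*S))
R(t(3, -1), V)*U(16) = ((-1 + 4*(4 + 3 - 1))/(8*(4 + 3 - 1)))*16 = ((⅛)*(-1 + 4*6)/6)*16 = ((⅛)*(⅙)*(-1 + 24))*16 = ((⅛)*(⅙)*23)*16 = (23/48)*16 = 23/3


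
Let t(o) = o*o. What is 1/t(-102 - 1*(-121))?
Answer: 1/361 ≈ 0.0027701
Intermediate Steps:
t(o) = o**2
1/t(-102 - 1*(-121)) = 1/((-102 - 1*(-121))**2) = 1/((-102 + 121)**2) = 1/(19**2) = 1/361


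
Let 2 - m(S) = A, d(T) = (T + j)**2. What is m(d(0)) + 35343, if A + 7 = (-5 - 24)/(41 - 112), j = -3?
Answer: 2509963/71 ≈ 35352.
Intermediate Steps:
d(T) = (-3 + T)**2 (d(T) = (T - 3)**2 = (-3 + T)**2)
A = -468/71 (A = -7 + (-5 - 24)/(41 - 112) = -7 - 29/(-71) = -7 - 29*(-1/71) = -7 + 29/71 = -468/71 ≈ -6.5916)
m(S) = 610/71 (m(S) = 2 - 1*(-468/71) = 2 + 468/71 = 610/71)
m(d(0)) + 35343 = 610/71 + 35343 = 2509963/71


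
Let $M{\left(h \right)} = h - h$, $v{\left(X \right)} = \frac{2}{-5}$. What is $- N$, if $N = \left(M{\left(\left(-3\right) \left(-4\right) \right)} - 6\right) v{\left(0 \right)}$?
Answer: $- \frac{12}{5} \approx -2.4$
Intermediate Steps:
$v{\left(X \right)} = - \frac{2}{5}$ ($v{\left(X \right)} = 2 \left(- \frac{1}{5}\right) = - \frac{2}{5}$)
$M{\left(h \right)} = 0$
$N = \frac{12}{5}$ ($N = \left(0 - 6\right) \left(- \frac{2}{5}\right) = \left(-6\right) \left(- \frac{2}{5}\right) = \frac{12}{5} \approx 2.4$)
$- N = \left(-1\right) \frac{12}{5} = - \frac{12}{5}$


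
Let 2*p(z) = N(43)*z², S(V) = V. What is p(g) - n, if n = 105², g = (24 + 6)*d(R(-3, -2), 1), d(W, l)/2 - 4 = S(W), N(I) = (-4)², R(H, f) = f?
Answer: 104175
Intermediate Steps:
N(I) = 16
d(W, l) = 8 + 2*W
g = 120 (g = (24 + 6)*(8 + 2*(-2)) = 30*(8 - 4) = 30*4 = 120)
n = 11025
p(z) = 8*z² (p(z) = (16*z²)/2 = 8*z²)
p(g) - n = 8*120² - 1*11025 = 8*14400 - 11025 = 115200 - 11025 = 104175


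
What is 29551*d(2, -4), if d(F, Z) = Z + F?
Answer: -59102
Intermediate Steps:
d(F, Z) = F + Z
29551*d(2, -4) = 29551*(2 - 4) = 29551*(-2) = -59102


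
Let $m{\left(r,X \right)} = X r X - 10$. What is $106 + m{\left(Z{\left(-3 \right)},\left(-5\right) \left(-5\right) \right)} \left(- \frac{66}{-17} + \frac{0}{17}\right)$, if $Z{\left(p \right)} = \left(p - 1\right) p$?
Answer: $\frac{496142}{17} \approx 29185.0$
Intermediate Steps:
$Z{\left(p \right)} = p \left(-1 + p\right)$ ($Z{\left(p \right)} = \left(-1 + p\right) p = p \left(-1 + p\right)$)
$m{\left(r,X \right)} = -10 + r X^{2}$ ($m{\left(r,X \right)} = r X^{2} - 10 = -10 + r X^{2}$)
$106 + m{\left(Z{\left(-3 \right)},\left(-5\right) \left(-5\right) \right)} \left(- \frac{66}{-17} + \frac{0}{17}\right) = 106 + \left(-10 + - 3 \left(-1 - 3\right) \left(\left(-5\right) \left(-5\right)\right)^{2}\right) \left(- \frac{66}{-17} + \frac{0}{17}\right) = 106 + \left(-10 + \left(-3\right) \left(-4\right) 25^{2}\right) \left(\left(-66\right) \left(- \frac{1}{17}\right) + 0 \cdot \frac{1}{17}\right) = 106 + \left(-10 + 12 \cdot 625\right) \left(\frac{66}{17} + 0\right) = 106 + \left(-10 + 7500\right) \frac{66}{17} = 106 + 7490 \cdot \frac{66}{17} = 106 + \frac{494340}{17} = \frac{496142}{17}$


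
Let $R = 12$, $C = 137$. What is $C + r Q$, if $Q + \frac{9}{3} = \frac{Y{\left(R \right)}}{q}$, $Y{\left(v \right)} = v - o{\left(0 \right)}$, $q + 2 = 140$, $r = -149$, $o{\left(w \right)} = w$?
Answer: $\frac{13134}{23} \approx 571.04$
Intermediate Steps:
$q = 138$ ($q = -2 + 140 = 138$)
$Y{\left(v \right)} = v$ ($Y{\left(v \right)} = v - 0 = v + 0 = v$)
$Q = - \frac{67}{23}$ ($Q = -3 + \frac{12}{138} = -3 + 12 \cdot \frac{1}{138} = -3 + \frac{2}{23} = - \frac{67}{23} \approx -2.913$)
$C + r Q = 137 - - \frac{9983}{23} = 137 + \frac{9983}{23} = \frac{13134}{23}$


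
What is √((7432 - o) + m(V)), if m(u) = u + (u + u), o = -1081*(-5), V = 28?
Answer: √2111 ≈ 45.946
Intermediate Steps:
o = 5405
m(u) = 3*u (m(u) = u + 2*u = 3*u)
√((7432 - o) + m(V)) = √((7432 - 1*5405) + 3*28) = √((7432 - 5405) + 84) = √(2027 + 84) = √2111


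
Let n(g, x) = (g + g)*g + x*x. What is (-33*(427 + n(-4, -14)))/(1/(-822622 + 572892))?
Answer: 5397913950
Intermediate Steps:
n(g, x) = x**2 + 2*g**2 (n(g, x) = (2*g)*g + x**2 = 2*g**2 + x**2 = x**2 + 2*g**2)
(-33*(427 + n(-4, -14)))/(1/(-822622 + 572892)) = (-33*(427 + ((-14)**2 + 2*(-4)**2)))/(1/(-822622 + 572892)) = (-33*(427 + (196 + 2*16)))/(1/(-249730)) = (-33*(427 + (196 + 32)))/(-1/249730) = -33*(427 + 228)*(-249730) = -33*655*(-249730) = -21615*(-249730) = 5397913950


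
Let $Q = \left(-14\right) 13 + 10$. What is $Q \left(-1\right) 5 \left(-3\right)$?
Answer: $-2580$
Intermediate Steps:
$Q = -172$ ($Q = -182 + 10 = -172$)
$Q \left(-1\right) 5 \left(-3\right) = - 172 \left(-1\right) 5 \left(-3\right) = - 172 \left(\left(-5\right) \left(-3\right)\right) = \left(-172\right) 15 = -2580$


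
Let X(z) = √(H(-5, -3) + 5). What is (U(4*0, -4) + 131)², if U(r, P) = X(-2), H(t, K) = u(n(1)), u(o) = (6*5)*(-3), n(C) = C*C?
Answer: (131 + I*√85)² ≈ 17076.0 + 2415.5*I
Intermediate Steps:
n(C) = C²
u(o) = -90 (u(o) = 30*(-3) = -90)
H(t, K) = -90
X(z) = I*√85 (X(z) = √(-90 + 5) = √(-85) = I*√85)
U(r, P) = I*√85
(U(4*0, -4) + 131)² = (I*√85 + 131)² = (131 + I*√85)²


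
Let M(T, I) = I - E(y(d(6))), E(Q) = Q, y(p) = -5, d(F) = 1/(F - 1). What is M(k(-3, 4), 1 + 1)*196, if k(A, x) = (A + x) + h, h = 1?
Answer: 1372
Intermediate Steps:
k(A, x) = 1 + A + x (k(A, x) = (A + x) + 1 = 1 + A + x)
d(F) = 1/(-1 + F)
M(T, I) = 5 + I (M(T, I) = I - 1*(-5) = I + 5 = 5 + I)
M(k(-3, 4), 1 + 1)*196 = (5 + (1 + 1))*196 = (5 + 2)*196 = 7*196 = 1372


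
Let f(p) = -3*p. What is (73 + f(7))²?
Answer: 2704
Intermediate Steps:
(73 + f(7))² = (73 - 3*7)² = (73 - 21)² = 52² = 2704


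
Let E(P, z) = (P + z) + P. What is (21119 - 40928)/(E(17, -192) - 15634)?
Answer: 6603/5264 ≈ 1.2544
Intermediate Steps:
E(P, z) = z + 2*P
(21119 - 40928)/(E(17, -192) - 15634) = (21119 - 40928)/((-192 + 2*17) - 15634) = -19809/((-192 + 34) - 15634) = -19809/(-158 - 15634) = -19809/(-15792) = -19809*(-1/15792) = 6603/5264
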